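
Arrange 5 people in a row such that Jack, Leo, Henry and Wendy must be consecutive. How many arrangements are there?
Treat the 4 as one block: (5-4+1)! × 4! = 2 × 24 = 48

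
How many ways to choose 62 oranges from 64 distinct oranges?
C(64,62) = 64!/(62!×2!) = 2016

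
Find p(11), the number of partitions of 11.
Pentagonal recurrence p(n) = p(n-1) + p(n-2) - p(n-5) - p(n-7) + p(n-12) + p(n-15) - ... gives p(0..10) = 1, 1, 2, 3, 5, 7, 11, 15, 22, 30, 42. p(11) = p(10) + p(9) - p(6) - p(4) = 42 + 30 - 11 - 5 = 56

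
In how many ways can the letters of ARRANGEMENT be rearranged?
11! / (2! × 2! × 2! × 1! × 2! × 1! × 1!) = 2494800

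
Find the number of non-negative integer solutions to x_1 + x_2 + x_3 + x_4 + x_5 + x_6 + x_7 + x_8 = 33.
C(33+8-1, 8-1) = C(40, 7) = 18643560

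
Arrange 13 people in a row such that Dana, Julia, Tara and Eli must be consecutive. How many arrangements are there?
Treat the 4 as one block: (13-4+1)! × 4! = 3628800 × 24 = 87091200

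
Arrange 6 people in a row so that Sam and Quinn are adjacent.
Treat as block: (6-1)! × 2! = 120 × 2 = 240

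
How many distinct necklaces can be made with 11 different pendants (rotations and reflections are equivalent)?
(11-1)!/2 = 3628800/2 = 1814400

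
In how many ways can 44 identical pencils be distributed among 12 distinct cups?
C(44+12-1, 12-1) = C(55, 11) = 119653565850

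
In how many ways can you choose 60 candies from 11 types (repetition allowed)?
C(60+11-1, 11-1) = C(70, 10) = 396704524216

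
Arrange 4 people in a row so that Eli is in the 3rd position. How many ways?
Fix one position: (4-1)! = 6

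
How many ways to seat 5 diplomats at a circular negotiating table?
Circular: fix one position, arrange the rest. (5-1)! = 24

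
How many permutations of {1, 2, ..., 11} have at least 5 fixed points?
Exactly j fixed points: C(11,j)·!(11-j); sum over j ≥ 5 (derangement numbers via !m = (m-1)·(!(m-1) + !(m-2)): !0..!6 = 1, 0, 1, 2, 9, 44, 265). Σ_{j=5}^{11} C(11,j)·!(11-j) = C(11,5)·!6 + C(11,6)·!5 + C(11,7)·!4 + C(11,8)·!3 + C(11,9)·!2 + C(11,10)·!1 + C(11,11)·!0 = 462·265 + 462·44 + 330·9 + 165·2 + 55·1 + 11·0 + 1·1 = 146114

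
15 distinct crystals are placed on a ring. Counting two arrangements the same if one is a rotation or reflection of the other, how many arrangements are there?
(15-1)!/2 = 87178291200/2 = 43589145600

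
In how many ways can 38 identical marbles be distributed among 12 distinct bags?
C(38+12-1, 12-1) = C(49, 11) = 29135916264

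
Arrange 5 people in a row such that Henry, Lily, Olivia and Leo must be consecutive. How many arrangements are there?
Treat the 4 as one block: (5-4+1)! × 4! = 2 × 24 = 48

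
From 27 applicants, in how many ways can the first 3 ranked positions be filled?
P(27,3) = 27!/(27-3)! = 17550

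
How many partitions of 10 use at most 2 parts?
By conjugation, equals partitions of 10 into parts ≤ 2. Let r_j(i) = number of partitions of i into parts ≤ j, for i = 0..10. r_1(i) = 1 for all i; r_j(i) = r_{j-1}(i) + r_j(i-j). Rows j = 2..2: ≤2: 1 1 2 2 3 3 4 4 5 5 6. r_2(10) = 6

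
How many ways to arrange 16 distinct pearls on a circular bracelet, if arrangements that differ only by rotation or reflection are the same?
(16-1)!/2 = 1307674368000/2 = 653837184000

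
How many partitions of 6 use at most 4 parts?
By conjugation, equals partitions of 6 into parts ≤ 4. Let r_j(i) = number of partitions of i into parts ≤ j, for i = 0..6. r_1(i) = 1 for all i; r_j(i) = r_{j-1}(i) + r_j(i-j). Rows j = 2..4: ≤2: 1 1 2 2 3 3 4; ≤3: 1 1 2 3 4 5 7; ≤4: 1 1 2 3 5 6 9. r_4(6) = 9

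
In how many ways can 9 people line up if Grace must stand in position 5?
Fix one position: (9-1)! = 40320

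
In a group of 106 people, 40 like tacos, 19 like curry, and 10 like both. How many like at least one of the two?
|A∪B| = |A| + |B| - |A∩B| = 40 + 19 - 10 = 49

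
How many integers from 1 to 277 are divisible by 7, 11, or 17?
⌊277/7⌋+⌊277/11⌋+⌊277/17⌋ - ⌊277/77⌋-⌊277/119⌋-⌊277/187⌋ + ⌊277/1309⌋ = 39+25+16 - 3-2-1 + 0 = 74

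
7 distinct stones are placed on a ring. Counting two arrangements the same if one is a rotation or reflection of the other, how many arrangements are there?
(7-1)!/2 = 720/2 = 360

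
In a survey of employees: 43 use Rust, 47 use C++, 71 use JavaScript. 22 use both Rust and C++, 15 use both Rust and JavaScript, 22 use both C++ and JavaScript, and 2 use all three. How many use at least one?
|A∪B∪C| = 43+47+71-22-15-22+2 = 104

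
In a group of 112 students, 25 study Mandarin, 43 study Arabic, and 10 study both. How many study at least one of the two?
|A∪B| = |A| + |B| - |A∩B| = 25 + 43 - 10 = 58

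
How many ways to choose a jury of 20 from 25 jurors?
C(25,20) = 25!/(20!×5!) = 53130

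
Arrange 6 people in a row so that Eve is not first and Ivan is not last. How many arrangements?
By inclusion-exclusion: 6! - 2×(6-1)! + (6-2)! = 720 - 240 + 24 = 504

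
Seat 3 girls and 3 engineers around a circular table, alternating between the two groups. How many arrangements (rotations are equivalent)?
Fix one of the girls: (3-1)! ways for the remaining girls, × 3! ways for the engineers = 2 × 6 = 12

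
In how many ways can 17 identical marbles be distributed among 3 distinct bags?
C(17+3-1, 3-1) = C(19, 2) = 171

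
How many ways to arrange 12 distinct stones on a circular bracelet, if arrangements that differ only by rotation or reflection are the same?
(12-1)!/2 = 39916800/2 = 19958400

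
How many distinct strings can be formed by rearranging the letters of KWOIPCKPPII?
11! / (1! × 1! × 1! × 3! × 2! × 3!) = 554400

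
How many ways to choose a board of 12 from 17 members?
C(17,12) = 17!/(12!×5!) = 6188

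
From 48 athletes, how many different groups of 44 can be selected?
C(48,44) = 48!/(44!×4!) = 194580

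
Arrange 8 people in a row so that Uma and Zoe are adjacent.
Treat as block: (8-1)! × 2! = 5040 × 2 = 10080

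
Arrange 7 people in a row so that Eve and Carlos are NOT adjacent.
Total - adjacent = 7! - (7-1)!×2 = 5040 - 1440 = 3600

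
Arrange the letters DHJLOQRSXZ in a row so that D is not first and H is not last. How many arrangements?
By inclusion-exclusion: 10! - 2×(10-1)! + (10-2)! = 3628800 - 725760 + 40320 = 2943360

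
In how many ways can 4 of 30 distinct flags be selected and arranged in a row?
P(30,4) = 30!/(30-4)! = 657720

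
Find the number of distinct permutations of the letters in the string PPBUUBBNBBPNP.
13! / (5! × 2! × 2! × 4!) = 540540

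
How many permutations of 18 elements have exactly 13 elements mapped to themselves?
Choose the 13 fixed points C(18,13) = 8568, derange the rest: !5 = Σ_{j=0}^{5} (-1)^j·5!/j! = 120 - 120 + 60 - 20 + 5 - 1 = 44. Product = 8568 × 44 = 376992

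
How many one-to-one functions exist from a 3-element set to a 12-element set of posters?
P(12,3) = 12!/(12-3)! = 1320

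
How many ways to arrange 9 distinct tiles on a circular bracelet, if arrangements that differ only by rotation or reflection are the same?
(9-1)!/2 = 40320/2 = 20160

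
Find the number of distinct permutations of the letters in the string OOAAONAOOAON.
12! / (4! × 6! × 2!) = 13860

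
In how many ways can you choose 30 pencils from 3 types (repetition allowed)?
C(30+3-1, 3-1) = C(32, 2) = 496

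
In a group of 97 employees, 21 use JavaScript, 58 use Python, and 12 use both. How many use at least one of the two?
|A∪B| = |A| + |B| - |A∩B| = 21 + 58 - 12 = 67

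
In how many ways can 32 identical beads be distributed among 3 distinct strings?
C(32+3-1, 3-1) = C(34, 2) = 561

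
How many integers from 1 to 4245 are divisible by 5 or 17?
⌊4245/5⌋ + ⌊4245/17⌋ - ⌊4245/85⌋ = 849 + 249 - 49 = 1049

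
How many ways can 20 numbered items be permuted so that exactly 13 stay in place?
Choose the 13 fixed points C(20,13) = 77520, derange the rest: !7 = Σ_{j=0}^{7} (-1)^j·7!/j! = 5040 - 5040 + 2520 - 840 + 210 - 42 + 7 - 1 = 1854. Product = 77520 × 1854 = 143722080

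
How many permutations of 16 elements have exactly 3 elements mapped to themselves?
Choose the 3 fixed points C(16,3) = 560, derange the rest: !13 = Σ_{j=0}^{13} (-1)^j·13!/j! = 6227020800 - 6227020800 + 3113510400 - 1037836800 + 259459200 - 51891840 + 8648640 - 1235520 + 154440 - 17160 + 1716 - 156 + 13 - 1 = 2290792932. Product = 560 × 2290792932 = 1282844041920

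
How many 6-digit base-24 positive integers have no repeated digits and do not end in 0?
Last digit: 23 nonzero choices. First digit: 22 (nonzero, ≠last). Middle 4: P(22,4) = 175560. Total = 88833360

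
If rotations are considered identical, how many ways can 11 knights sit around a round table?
Circular: fix one position, arrange the rest. (11-1)! = 3628800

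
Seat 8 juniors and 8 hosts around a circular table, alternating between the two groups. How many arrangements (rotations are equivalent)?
Fix one of the juniors: (8-1)! ways for the remaining juniors, × 8! ways for the hosts = 5040 × 40320 = 203212800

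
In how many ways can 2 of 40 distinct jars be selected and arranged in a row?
P(40,2) = 40!/(40-2)! = 1560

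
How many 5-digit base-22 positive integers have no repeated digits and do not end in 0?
Last digit: 21 nonzero choices. First digit: 20 (nonzero, ≠last). Middle 3: P(20,3) = 6840. Total = 2872800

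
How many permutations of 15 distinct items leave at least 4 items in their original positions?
Exactly j fixed points: C(15,j)·!(15-j); sum over j ≥ 4 (derangement numbers via !m = (m-1)·(!(m-1) + !(m-2)): !0..!11 = 1, 0, 1, 2, 9, 44, 265, 1854, 14833, 133496, 1334961, 14684570). Σ_{j=4}^{15} C(15,j)·!(15-j) = C(15,4)·!11 + C(15,5)·!10 + C(15,6)·!9 + C(15,7)·!8 + C(15,8)·!7 + C(15,9)·!6 + C(15,10)·!5 + C(15,11)·!4 + C(15,12)·!3 + C(15,13)·!2 + C(15,14)·!1 + C(15,15)·!0 = 1365·14684570 + 3003·1334961 + 5005·133496 + 6435·14833 + 6435·1854 + 5005·265 + 3003·44 + 1365·9 + 455·2 + 105·1 + 15·0 + 1·1 = 24830326016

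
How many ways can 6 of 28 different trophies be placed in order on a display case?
P(28,6) = 28!/(28-6)! = 271252800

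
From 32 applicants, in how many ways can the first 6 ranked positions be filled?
P(32,6) = 32!/(32-6)! = 652458240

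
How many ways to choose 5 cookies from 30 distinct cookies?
C(30,5) = 30!/(5!×25!) = 142506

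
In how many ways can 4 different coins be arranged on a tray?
4! = 24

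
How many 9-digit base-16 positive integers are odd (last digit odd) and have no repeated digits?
Last∈{1,3,5,7,9,11,13,15}. Last=0: 0. Last nonzero: 8×14×P(14,7) = 1937295360. Total = 1937295360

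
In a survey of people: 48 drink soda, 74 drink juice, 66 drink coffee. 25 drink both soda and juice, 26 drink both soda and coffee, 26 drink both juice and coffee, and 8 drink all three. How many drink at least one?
|A∪B∪C| = 48+74+66-25-26-26+8 = 119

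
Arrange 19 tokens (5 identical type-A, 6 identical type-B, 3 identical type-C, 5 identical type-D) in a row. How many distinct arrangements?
19! / (5! × 6! × 3! × 5!) = 1955457504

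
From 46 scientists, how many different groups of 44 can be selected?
C(46,44) = 46!/(44!×2!) = 1035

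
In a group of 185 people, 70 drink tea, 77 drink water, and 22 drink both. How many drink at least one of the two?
|A∪B| = |A| + |B| - |A∩B| = 70 + 77 - 22 = 125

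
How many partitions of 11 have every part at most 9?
Let r_j(i) = number of partitions of i into parts ≤ j, for i = 0..11. r_1(i) = 1 for all i; r_j(i) = r_{j-1}(i) + r_j(i-j). Rows j = 2..9: ≤2: 1 1 2 2 3 3 4 4 5 5 6 6; ≤3: 1 1 2 3 4 5 7 8 10 12 14 16; ≤4: 1 1 2 3 5 6 9 11 15 18 23 27; ≤5: 1 1 2 3 5 7 10 13 18 23 30 37; ≤6: 1 1 2 3 5 7 11 14 20 26 35 44; ≤7: 1 1 2 3 5 7 11 15 21 28 38 49; ≤8: 1 1 2 3 5 7 11 15 22 29 40 52; ≤9: 1 1 2 3 5 7 11 15 22 30 41 54. r_9(11) = 54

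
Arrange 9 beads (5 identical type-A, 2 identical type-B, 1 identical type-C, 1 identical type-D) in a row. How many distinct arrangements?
9! / (5! × 2! × 1! × 1!) = 1512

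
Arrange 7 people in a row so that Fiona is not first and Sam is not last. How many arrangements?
By inclusion-exclusion: 7! - 2×(7-1)! + (7-2)! = 5040 - 1440 + 120 = 3720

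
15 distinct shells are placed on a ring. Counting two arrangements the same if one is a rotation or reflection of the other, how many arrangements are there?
(15-1)!/2 = 87178291200/2 = 43589145600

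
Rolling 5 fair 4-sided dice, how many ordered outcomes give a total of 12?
Coefficient of x^12 in (x + x² + ... + x^4)^5. By inclusion-exclusion on dice exceeding 4: Σ_j (-1)^j C(5,j)·C(12-1-4j, 4) = C(5,0)·C(11,4) - C(5,1)·C(7,4) = 1·330 - 5·35 = 155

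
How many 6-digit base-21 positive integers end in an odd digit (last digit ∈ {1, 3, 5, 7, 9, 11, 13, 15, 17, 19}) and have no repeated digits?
Last∈{1,3,5,7,9,11,13,15,17,19}. Last=0: 0. Last nonzero: 10×19×P(19,4) = 17674560. Total = 17674560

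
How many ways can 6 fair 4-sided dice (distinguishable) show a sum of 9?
Coefficient of x^9 in (x + x² + ... + x^4)^6. By inclusion-exclusion on dice exceeding 4: Σ_j (-1)^j C(6,j)·C(9-1-4j, 5) = C(6,0)·C(8,5) = 1·56 = 56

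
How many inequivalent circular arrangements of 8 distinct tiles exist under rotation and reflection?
(8-1)!/2 = 5040/2 = 2520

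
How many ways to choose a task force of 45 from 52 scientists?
C(52,45) = 52!/(45!×7!) = 133784560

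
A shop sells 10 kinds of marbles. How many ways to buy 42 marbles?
C(42+10-1, 10-1) = C(51, 9) = 3042312350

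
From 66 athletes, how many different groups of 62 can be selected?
C(66,62) = 66!/(62!×4!) = 720720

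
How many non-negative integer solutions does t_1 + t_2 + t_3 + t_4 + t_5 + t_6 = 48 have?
C(48+6-1, 6-1) = C(53, 5) = 2869685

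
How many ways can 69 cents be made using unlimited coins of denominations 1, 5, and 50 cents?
Coefficient of x^69 in 1/(1-x^1) · 1/(1-x^5) · 1/(1-x^50). Case on j = number of 50-cent coins (j = 0..1); remainder r = 69 - 50j is made from {1,5} in ⌊r/5⌋+1 ways. r = 69, 19 → 14 + 4 = 18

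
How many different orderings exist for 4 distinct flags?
4! = 24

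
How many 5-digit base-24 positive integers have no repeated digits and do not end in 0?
Last digit: 23 nonzero choices. First digit: 22 (nonzero, ≠last). Middle 3: P(22,3) = 9240. Total = 4675440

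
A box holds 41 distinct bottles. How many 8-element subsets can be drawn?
C(41,8) = 41!/(8!×33!) = 95548245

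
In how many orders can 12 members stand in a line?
12! = 479001600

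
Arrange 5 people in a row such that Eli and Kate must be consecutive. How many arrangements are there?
Treat the 2 as one block: (5-2+1)! × 2! = 24 × 2 = 48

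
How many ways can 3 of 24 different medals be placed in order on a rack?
P(24,3) = 24!/(24-3)! = 12144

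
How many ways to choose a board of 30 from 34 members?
C(34,30) = 34!/(30!×4!) = 46376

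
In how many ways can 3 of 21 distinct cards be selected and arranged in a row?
P(21,3) = 21!/(21-3)! = 7980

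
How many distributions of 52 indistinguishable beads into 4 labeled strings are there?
C(52+4-1, 4-1) = C(55, 3) = 26235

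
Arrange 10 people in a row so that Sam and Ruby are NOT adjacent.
Total - adjacent = 10! - (10-1)!×2 = 3628800 - 725760 = 2903040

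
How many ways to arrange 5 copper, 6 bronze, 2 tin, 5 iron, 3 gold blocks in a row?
21! / (5! × 6! × 2! × 5! × 3!) = 410646075840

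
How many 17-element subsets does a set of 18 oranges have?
C(18,17) = 18!/(17!×1!) = 18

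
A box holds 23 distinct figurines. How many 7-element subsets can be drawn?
C(23,7) = 23!/(7!×16!) = 245157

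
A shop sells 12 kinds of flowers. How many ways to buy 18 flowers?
C(18+12-1, 12-1) = C(29, 11) = 34597290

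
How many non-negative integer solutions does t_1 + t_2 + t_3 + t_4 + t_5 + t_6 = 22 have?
C(22+6-1, 6-1) = C(27, 5) = 80730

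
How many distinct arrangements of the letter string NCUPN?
5! / (1! × 2! × 1! × 1!) = 60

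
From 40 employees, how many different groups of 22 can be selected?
C(40,22) = 40!/(22!×18!) = 113380261800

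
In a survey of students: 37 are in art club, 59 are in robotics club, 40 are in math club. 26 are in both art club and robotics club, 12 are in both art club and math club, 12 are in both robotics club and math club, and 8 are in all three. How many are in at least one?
|A∪B∪C| = 37+59+40-26-12-12+8 = 94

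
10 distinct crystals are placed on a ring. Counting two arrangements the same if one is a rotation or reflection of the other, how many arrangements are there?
(10-1)!/2 = 362880/2 = 181440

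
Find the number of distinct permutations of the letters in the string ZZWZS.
5! / (1! × 1! × 3!) = 20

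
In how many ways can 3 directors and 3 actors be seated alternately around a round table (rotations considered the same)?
Fix one of the directors: (3-1)! ways for the remaining directors, × 3! ways for the actors = 2 × 6 = 12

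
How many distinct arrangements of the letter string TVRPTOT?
7! / (1! × 1! × 3! × 1! × 1!) = 840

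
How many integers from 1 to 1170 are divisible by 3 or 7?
⌊1170/3⌋ + ⌊1170/7⌋ - ⌊1170/21⌋ = 390 + 167 - 55 = 502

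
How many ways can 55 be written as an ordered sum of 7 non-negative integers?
C(55+7-1, 7-1) = C(61, 6) = 55525372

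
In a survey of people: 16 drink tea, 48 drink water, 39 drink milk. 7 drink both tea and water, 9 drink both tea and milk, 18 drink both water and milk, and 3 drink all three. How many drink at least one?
|A∪B∪C| = 16+48+39-7-9-18+3 = 72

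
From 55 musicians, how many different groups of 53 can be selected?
C(55,53) = 55!/(53!×2!) = 1485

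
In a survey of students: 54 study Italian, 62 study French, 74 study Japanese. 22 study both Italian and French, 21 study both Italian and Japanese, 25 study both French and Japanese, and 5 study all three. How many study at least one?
|A∪B∪C| = 54+62+74-22-21-25+5 = 127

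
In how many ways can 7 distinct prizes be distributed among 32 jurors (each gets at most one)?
P(32,7) = 32!/(32-7)! = 16963914240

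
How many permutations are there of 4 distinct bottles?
4! = 24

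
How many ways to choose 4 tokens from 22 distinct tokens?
C(22,4) = 22!/(4!×18!) = 7315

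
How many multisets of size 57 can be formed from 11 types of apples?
C(57+11-1, 11-1) = C(67, 10) = 247994680648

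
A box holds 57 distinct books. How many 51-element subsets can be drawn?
C(57,51) = 57!/(51!×6!) = 36288252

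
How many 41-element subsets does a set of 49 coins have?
C(49,41) = 49!/(41!×8!) = 450978066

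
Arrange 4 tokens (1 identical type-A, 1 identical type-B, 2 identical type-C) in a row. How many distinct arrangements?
4! / (1! × 1! × 2!) = 12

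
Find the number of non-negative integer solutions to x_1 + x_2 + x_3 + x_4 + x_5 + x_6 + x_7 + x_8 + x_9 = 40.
C(40+9-1, 9-1) = C(48, 8) = 377348994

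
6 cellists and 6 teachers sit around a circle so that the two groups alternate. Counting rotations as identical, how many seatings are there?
Fix one of the cellists: (6-1)! ways for the remaining cellists, × 6! ways for the teachers = 120 × 720 = 86400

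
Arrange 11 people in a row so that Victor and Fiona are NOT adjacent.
Total - adjacent = 11! - (11-1)!×2 = 39916800 - 7257600 = 32659200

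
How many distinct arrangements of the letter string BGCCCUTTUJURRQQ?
15! / (1! × 3! × 2! × 1! × 1! × 3! × 2! × 2!) = 4540536000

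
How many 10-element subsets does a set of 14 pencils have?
C(14,10) = 14!/(10!×4!) = 1001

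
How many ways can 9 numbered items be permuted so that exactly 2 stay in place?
Choose the 2 fixed points C(9,2) = 36, derange the rest: !7 = Σ_{j=0}^{7} (-1)^j·7!/j! = 5040 - 5040 + 2520 - 840 + 210 - 42 + 7 - 1 = 1854. Product = 36 × 1854 = 66744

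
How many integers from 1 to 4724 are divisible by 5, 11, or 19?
⌊4724/5⌋+⌊4724/11⌋+⌊4724/19⌋ - ⌊4724/55⌋-⌊4724/95⌋-⌊4724/209⌋ + ⌊4724/1045⌋ = 944+429+248 - 85-49-22 + 4 = 1469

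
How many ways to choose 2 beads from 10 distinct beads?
C(10,2) = 10!/(2!×8!) = 45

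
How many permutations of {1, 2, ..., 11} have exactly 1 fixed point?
Choose the 1 fixed point C(11,1) = 11, derange the rest: !10 = Σ_{j=0}^{10} (-1)^j·10!/j! = 3628800 - 3628800 + 1814400 - 604800 + 151200 - 30240 + 5040 - 720 + 90 - 10 + 1 = 1334961. Product = 11 × 1334961 = 14684571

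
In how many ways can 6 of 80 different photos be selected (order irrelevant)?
C(80,6) = 80!/(6!×74!) = 300500200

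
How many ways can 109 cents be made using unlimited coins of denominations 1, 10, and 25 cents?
Coefficient of x^109 in 1/(1-x^1) · 1/(1-x^10) · 1/(1-x^25). Case on j = number of 25-cent coins (j = 0..4); remainder r = 109 - 25j is made from {1,10} in ⌊r/10⌋+1 ways. r = 109, 84, 59, 34, 9 → 11 + 9 + 6 + 4 + 1 = 31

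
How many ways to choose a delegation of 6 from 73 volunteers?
C(73,6) = 73!/(6!×67!) = 170230452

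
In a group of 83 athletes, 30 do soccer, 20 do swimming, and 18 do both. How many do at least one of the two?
|A∪B| = |A| + |B| - |A∩B| = 30 + 20 - 18 = 32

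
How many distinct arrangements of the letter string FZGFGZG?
7! / (3! × 2! × 2!) = 210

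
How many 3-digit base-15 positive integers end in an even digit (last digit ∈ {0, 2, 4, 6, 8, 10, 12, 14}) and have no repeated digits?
Last∈{0,2,4,6,8,10,12,14}. Last=0: 182. Last nonzero: 7×13×P(13,1) = 1183. Total = 1365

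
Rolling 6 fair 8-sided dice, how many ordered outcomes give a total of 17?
Coefficient of x^17 in (x + x² + ... + x^8)^6. By inclusion-exclusion on dice exceeding 8: Σ_j (-1)^j C(6,j)·C(17-1-8j, 5) = C(6,0)·C(16,5) - C(6,1)·C(8,5) = 1·4368 - 6·56 = 4032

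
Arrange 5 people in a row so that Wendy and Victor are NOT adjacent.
Total - adjacent = 5! - (5-1)!×2 = 120 - 48 = 72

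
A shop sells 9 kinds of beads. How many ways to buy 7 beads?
C(7+9-1, 9-1) = C(15, 8) = 6435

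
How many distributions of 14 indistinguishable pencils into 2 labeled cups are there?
C(14+2-1, 2-1) = C(15, 1) = 15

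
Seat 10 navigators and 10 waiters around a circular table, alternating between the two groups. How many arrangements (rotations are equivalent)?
Fix one of the navigators: (10-1)! ways for the remaining navigators, × 10! ways for the waiters = 362880 × 3628800 = 1316818944000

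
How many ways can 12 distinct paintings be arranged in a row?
12! = 479001600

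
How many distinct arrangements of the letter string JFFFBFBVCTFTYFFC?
16! / (2! × 7! × 1! × 1! × 2! × 2! × 1!) = 518918400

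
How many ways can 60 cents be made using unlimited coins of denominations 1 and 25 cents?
Coefficient of x^60 in 1/(1-x^1) · 1/(1-x^25). Use j coins of 25 for j = 0..⌊60/25⌋ = 2, the rest in 1s: 2 + 1 = 3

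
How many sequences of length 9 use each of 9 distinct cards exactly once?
9! = 362880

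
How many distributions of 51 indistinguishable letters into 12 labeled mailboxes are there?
C(51+12-1, 12-1) = C(62, 11) = 508271323092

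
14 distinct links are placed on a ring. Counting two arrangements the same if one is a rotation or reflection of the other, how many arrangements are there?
(14-1)!/2 = 6227020800/2 = 3113510400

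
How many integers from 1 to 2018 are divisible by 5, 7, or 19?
⌊2018/5⌋+⌊2018/7⌋+⌊2018/19⌋ - ⌊2018/35⌋-⌊2018/95⌋-⌊2018/133⌋ + ⌊2018/665⌋ = 403+288+106 - 57-21-15 + 3 = 707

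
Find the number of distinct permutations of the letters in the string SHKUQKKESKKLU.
13! / (1! × 2! × 1! × 2! × 1! × 1! × 5!) = 12972960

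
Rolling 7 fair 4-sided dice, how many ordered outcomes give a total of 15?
Coefficient of x^15 in (x + x² + ... + x^4)^7. By inclusion-exclusion on dice exceeding 4: Σ_j (-1)^j C(7,j)·C(15-1-4j, 6) = C(7,0)·C(14,6) - C(7,1)·C(10,6) + C(7,2)·C(6,6) = 1·3003 - 7·210 + 21·1 = 1554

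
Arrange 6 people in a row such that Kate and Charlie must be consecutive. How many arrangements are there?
Treat the 2 as one block: (6-2+1)! × 2! = 120 × 2 = 240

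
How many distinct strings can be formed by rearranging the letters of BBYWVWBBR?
9! / (2! × 1! × 4! × 1! × 1!) = 7560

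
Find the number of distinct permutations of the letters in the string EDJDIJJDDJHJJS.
14! / (1! × 6! × 4! × 1! × 1! × 1!) = 5045040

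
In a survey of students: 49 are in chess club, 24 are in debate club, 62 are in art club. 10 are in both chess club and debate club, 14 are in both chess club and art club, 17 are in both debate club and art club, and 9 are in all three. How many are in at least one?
|A∪B∪C| = 49+24+62-10-14-17+9 = 103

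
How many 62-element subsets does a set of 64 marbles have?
C(64,62) = 64!/(62!×2!) = 2016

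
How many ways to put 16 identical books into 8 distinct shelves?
C(16+8-1, 8-1) = C(23, 7) = 245157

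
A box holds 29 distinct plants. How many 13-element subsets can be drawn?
C(29,13) = 29!/(13!×16!) = 67863915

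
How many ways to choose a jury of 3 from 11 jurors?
C(11,3) = 11!/(3!×8!) = 165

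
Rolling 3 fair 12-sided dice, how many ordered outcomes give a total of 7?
Coefficient of x^7 in (x + x² + ... + x^12)^3. By inclusion-exclusion on dice exceeding 12: Σ_j (-1)^j C(3,j)·C(7-1-12j, 2) = C(3,0)·C(6,2) = 1·15 = 15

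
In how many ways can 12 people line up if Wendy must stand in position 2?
Fix one position: (12-1)! = 39916800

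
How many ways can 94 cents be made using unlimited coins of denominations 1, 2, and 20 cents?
Coefficient of x^94 in 1/(1-x^1) · 1/(1-x^2) · 1/(1-x^20). Case on j = number of 20-cent coins (j = 0..4); remainder r = 94 - 20j is made from {1,2} in ⌊r/2⌋+1 ways. r = 94, 74, 54, 34, 14 → 48 + 38 + 28 + 18 + 8 = 140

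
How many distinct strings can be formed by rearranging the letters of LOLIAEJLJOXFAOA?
15! / (1! × 1! × 2! × 1! × 3! × 1! × 3! × 3!) = 3027024000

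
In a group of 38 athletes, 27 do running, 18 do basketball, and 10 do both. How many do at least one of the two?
|A∪B| = |A| + |B| - |A∩B| = 27 + 18 - 10 = 35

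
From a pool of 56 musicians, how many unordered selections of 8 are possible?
C(56,8) = 56!/(8!×48!) = 1420494075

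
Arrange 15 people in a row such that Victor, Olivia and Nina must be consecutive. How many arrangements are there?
Treat the 3 as one block: (15-3+1)! × 3! = 6227020800 × 6 = 37362124800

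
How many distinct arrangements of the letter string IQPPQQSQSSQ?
11! / (1! × 3! × 2! × 5!) = 27720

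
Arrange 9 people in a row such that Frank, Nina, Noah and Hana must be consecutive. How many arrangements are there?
Treat the 4 as one block: (9-4+1)! × 4! = 720 × 24 = 17280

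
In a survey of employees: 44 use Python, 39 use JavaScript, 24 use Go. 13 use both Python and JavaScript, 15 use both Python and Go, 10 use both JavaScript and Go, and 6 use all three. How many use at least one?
|A∪B∪C| = 44+39+24-13-15-10+6 = 75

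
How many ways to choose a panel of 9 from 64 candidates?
C(64,9) = 64!/(9!×55!) = 27540584512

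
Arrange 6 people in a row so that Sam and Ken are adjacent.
Treat as block: (6-1)! × 2! = 120 × 2 = 240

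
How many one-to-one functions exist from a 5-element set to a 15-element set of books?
P(15,5) = 15!/(15-5)! = 360360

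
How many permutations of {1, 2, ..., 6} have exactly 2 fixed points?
Choose the 2 fixed points C(6,2) = 15, derange the rest: !4 = Σ_{j=0}^{4} (-1)^j·4!/j! = 24 - 24 + 12 - 4 + 1 = 9. Product = 15 × 9 = 135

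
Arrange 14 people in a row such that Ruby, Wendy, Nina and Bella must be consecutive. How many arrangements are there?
Treat the 4 as one block: (14-4+1)! × 4! = 39916800 × 24 = 958003200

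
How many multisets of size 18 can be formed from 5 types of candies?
C(18+5-1, 5-1) = C(22, 4) = 7315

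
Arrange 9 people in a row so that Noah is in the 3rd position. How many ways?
Fix one position: (9-1)! = 40320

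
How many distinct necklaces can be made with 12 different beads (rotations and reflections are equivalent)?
(12-1)!/2 = 39916800/2 = 19958400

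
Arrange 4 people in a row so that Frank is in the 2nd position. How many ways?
Fix one position: (4-1)! = 6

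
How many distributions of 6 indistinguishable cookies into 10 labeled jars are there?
C(6+10-1, 10-1) = C(15, 9) = 5005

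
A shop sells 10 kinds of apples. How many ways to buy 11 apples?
C(11+10-1, 10-1) = C(20, 9) = 167960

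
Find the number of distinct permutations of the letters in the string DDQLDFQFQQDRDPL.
15! / (4! × 1! × 1! × 5! × 2! × 2!) = 113513400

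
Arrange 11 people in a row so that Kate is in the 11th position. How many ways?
Fix one position: (11-1)! = 3628800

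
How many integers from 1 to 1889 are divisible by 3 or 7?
⌊1889/3⌋ + ⌊1889/7⌋ - ⌊1889/21⌋ = 629 + 269 - 89 = 809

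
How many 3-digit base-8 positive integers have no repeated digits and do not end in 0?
Last digit: 7 nonzero choices. First digit: 6 (nonzero, ≠last). Middle 1: P(6,1) = 6. Total = 252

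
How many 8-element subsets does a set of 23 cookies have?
C(23,8) = 23!/(8!×15!) = 490314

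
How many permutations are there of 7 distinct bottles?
7! = 5040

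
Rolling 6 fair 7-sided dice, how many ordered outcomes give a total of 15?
Coefficient of x^15 in (x + x² + ... + x^7)^6. By inclusion-exclusion on dice exceeding 7: Σ_j (-1)^j C(6,j)·C(15-1-7j, 5) = C(6,0)·C(14,5) - C(6,1)·C(7,5) = 1·2002 - 6·21 = 1876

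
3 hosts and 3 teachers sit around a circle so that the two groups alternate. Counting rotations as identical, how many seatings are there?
Fix one of the hosts: (3-1)! ways for the remaining hosts, × 3! ways for the teachers = 2 × 6 = 12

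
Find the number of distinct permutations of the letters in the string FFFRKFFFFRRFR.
13! / (4! × 1! × 8!) = 6435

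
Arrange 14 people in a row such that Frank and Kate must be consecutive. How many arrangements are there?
Treat the 2 as one block: (14-2+1)! × 2! = 6227020800 × 2 = 12454041600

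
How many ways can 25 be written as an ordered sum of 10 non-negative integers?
C(25+10-1, 10-1) = C(34, 9) = 52451256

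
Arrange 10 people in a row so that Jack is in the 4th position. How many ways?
Fix one position: (10-1)! = 362880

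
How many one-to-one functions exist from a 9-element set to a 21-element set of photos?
P(21,9) = 21!/(21-9)! = 106661318400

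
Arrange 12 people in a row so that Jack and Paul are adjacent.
Treat as block: (12-1)! × 2! = 39916800 × 2 = 79833600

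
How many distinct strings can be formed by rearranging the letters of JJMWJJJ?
7! / (1! × 5! × 1!) = 42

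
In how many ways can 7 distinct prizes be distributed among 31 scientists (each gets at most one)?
P(31,7) = 31!/(31-7)! = 13253058000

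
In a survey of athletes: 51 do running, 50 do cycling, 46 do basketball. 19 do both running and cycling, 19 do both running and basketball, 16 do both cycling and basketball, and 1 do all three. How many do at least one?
|A∪B∪C| = 51+50+46-19-19-16+1 = 94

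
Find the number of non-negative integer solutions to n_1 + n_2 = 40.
C(40+2-1, 2-1) = C(41, 1) = 41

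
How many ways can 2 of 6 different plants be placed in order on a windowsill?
P(6,2) = 6!/(6-2)! = 30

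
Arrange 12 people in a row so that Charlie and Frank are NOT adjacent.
Total - adjacent = 12! - (12-1)!×2 = 479001600 - 79833600 = 399168000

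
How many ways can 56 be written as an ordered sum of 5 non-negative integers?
C(56+5-1, 5-1) = C(60, 4) = 487635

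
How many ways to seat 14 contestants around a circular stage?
Circular: fix one position, arrange the rest. (14-1)! = 6227020800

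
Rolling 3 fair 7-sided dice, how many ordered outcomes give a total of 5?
Coefficient of x^5 in (x + x² + ... + x^7)^3. By inclusion-exclusion on dice exceeding 7: Σ_j (-1)^j C(3,j)·C(5-1-7j, 2) = C(3,0)·C(4,2) = 1·6 = 6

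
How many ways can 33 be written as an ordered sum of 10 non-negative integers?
C(33+10-1, 10-1) = C(42, 9) = 445891810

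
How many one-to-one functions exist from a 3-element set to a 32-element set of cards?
P(32,3) = 32!/(32-3)! = 29760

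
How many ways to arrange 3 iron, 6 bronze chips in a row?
9! / (3! × 6!) = 84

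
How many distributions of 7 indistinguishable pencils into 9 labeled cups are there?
C(7+9-1, 9-1) = C(15, 8) = 6435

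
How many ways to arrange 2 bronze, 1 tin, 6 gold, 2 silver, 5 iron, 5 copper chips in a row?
21! / (2! × 1! × 6! × 2! × 5! × 5!) = 1231938227520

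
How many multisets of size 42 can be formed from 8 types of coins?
C(42+8-1, 8-1) = C(49, 7) = 85900584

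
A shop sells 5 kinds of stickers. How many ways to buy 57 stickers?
C(57+5-1, 5-1) = C(61, 4) = 521855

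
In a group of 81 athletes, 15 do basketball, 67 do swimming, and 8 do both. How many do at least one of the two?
|A∪B| = |A| + |B| - |A∩B| = 15 + 67 - 8 = 74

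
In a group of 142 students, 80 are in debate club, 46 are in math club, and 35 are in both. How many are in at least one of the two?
|A∪B| = |A| + |B| - |A∩B| = 80 + 46 - 35 = 91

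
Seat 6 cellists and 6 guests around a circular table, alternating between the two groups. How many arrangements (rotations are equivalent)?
Fix one of the cellists: (6-1)! ways for the remaining cellists, × 6! ways for the guests = 120 × 720 = 86400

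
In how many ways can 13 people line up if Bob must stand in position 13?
Fix one position: (13-1)! = 479001600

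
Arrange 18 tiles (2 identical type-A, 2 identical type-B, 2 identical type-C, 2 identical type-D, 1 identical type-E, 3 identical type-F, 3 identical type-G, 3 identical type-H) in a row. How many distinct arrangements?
18! / (2! × 2! × 2! × 2! × 1! × 3! × 3! × 3!) = 1852538688000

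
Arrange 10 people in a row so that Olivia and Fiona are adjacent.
Treat as block: (10-1)! × 2! = 362880 × 2 = 725760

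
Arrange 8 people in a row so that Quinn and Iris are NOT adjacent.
Total - adjacent = 8! - (8-1)!×2 = 40320 - 10080 = 30240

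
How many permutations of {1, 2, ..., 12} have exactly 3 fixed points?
Choose the 3 fixed points C(12,3) = 220, derange the rest: !9 = Σ_{j=0}^{9} (-1)^j·9!/j! = 362880 - 362880 + 181440 - 60480 + 15120 - 3024 + 504 - 72 + 9 - 1 = 133496. Product = 220 × 133496 = 29369120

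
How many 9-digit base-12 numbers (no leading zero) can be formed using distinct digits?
First digit: 11 choices (nonzero). Then descending: 11 × 11 × 10 × 9 × 8 × 7 × 6 × 5 × 4 = 73180800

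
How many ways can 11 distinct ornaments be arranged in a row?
11! = 39916800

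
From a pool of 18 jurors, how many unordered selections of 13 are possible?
C(18,13) = 18!/(13!×5!) = 8568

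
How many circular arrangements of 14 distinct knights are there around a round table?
Circular: fix one position, arrange the rest. (14-1)! = 6227020800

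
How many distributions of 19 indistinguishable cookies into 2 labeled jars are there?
C(19+2-1, 2-1) = C(20, 1) = 20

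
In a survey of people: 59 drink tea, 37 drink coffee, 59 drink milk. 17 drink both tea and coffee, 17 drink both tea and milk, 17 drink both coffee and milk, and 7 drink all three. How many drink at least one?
|A∪B∪C| = 59+37+59-17-17-17+7 = 111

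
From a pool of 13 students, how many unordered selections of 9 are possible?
C(13,9) = 13!/(9!×4!) = 715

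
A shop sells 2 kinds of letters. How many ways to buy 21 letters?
C(21+2-1, 2-1) = C(22, 1) = 22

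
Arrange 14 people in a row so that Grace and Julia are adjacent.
Treat as block: (14-1)! × 2! = 6227020800 × 2 = 12454041600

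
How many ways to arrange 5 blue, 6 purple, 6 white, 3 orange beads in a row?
20! / (5! × 6! × 6! × 3!) = 6518191680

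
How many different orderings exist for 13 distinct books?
13! = 6227020800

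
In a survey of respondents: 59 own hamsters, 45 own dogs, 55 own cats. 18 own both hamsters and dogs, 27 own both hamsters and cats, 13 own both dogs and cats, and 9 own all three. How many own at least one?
|A∪B∪C| = 59+45+55-18-27-13+9 = 110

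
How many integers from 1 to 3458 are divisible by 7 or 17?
⌊3458/7⌋ + ⌊3458/17⌋ - ⌊3458/119⌋ = 494 + 203 - 29 = 668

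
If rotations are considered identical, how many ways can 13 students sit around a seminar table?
Circular: fix one position, arrange the rest. (13-1)! = 479001600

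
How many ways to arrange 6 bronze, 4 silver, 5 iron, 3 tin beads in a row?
18! / (6! × 4! × 5! × 3!) = 514594080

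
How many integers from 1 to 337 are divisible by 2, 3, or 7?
⌊337/2⌋+⌊337/3⌋+⌊337/7⌋ - ⌊337/6⌋-⌊337/14⌋-⌊337/21⌋ + ⌊337/42⌋ = 168+112+48 - 56-24-16 + 8 = 240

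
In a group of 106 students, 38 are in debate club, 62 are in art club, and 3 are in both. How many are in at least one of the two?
|A∪B| = |A| + |B| - |A∩B| = 38 + 62 - 3 = 97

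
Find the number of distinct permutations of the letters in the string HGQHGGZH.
8! / (3! × 1! × 3! × 1!) = 1120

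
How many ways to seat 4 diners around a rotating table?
Circular: fix one position, arrange the rest. (4-1)! = 6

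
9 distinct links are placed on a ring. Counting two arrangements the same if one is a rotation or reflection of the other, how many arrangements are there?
(9-1)!/2 = 40320/2 = 20160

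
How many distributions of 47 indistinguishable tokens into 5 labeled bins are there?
C(47+5-1, 5-1) = C(51, 4) = 249900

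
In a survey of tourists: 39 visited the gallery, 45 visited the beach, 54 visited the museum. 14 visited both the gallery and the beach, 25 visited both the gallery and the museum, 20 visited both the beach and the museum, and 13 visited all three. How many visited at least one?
|A∪B∪C| = 39+45+54-14-25-20+13 = 92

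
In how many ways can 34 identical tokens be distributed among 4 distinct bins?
C(34+4-1, 4-1) = C(37, 3) = 7770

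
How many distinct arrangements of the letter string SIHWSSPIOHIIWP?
14! / (2! × 4! × 2! × 1! × 3! × 2!) = 75675600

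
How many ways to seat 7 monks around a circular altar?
Circular: fix one position, arrange the rest. (7-1)! = 720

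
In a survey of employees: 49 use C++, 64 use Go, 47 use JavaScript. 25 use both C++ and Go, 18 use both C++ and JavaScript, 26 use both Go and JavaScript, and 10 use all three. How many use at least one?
|A∪B∪C| = 49+64+47-25-18-26+10 = 101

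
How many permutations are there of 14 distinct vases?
14! = 87178291200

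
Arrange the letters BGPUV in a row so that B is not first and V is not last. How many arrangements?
By inclusion-exclusion: 5! - 2×(5-1)! + (5-2)! = 120 - 48 + 6 = 78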